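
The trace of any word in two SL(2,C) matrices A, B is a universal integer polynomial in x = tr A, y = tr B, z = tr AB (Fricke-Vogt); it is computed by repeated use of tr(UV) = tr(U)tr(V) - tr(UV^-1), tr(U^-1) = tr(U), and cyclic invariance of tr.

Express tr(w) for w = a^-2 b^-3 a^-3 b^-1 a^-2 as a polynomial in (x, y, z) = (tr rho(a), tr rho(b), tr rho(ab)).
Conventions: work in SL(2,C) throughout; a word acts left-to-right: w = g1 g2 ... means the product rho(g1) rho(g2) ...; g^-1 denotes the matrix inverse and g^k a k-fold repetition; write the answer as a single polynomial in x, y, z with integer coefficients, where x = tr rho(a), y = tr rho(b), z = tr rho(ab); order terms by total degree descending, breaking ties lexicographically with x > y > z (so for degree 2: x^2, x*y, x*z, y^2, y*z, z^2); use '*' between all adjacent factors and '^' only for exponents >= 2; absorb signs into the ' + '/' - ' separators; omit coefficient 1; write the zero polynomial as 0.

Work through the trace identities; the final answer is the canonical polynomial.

next, tr(a^-1) = tr(a) = x
and tr(a^-1 b) = tr(b) tr(a) - tr(b a)   [inverse elimination on a] = x*y - z
next, tr(a^-1 b^-1) = tr(a^-1) tr(b) - tr(a^-1 b)   [inverse elimination on b] = z
tr(a^-1 b^-1 a^-1) = tr(a^-1 b^-1) tr(a) - tr(a^-1 b^-1 a)   [inverse elimination on a] = x*z - y
tr(b a b) = tr(b) tr(a b) - tr(a)   [square of b] = y*z - x
tr(b a b a) = tr(b a) tr(b a) - tr(1)   [split at a repeated b] = z^2 - 2
and tr(a^-1 b a b) = tr(b a b) tr(a) - tr(b a b a)   [inverse elimination on a] = x*y*z - x^2 - z^2 + 2
and tr(b^-1 a^-1 b a) = tr(a^-1 b a) tr(b) - tr(a^-1 b a b)   [inverse elimination on b] = -x*y*z + x^2 + y^2 + z^2 - 2
tr(a^-1 b^-1 a^-1 b) = tr(b^-1 a^-1 b) tr(a) - tr(b^-1 a^-1 b a)   [inverse elimination on a] = x*y*z - y^2 - z^2 + 2
next, tr(b^-1 a^-1 b^-1 a^-1) = tr(a^-1 b^-1 a^-1) tr(b) - tr(a^-1 b^-1 a^-1 b)   [inverse elimination on b] = z^2 - 2
next, tr(a^-1 b^-1 a^-2 b^-1) = tr(b^-1 a^-1 b^-1 a^-1) tr(a) - tr(b^-1 a^-1 b^-1)   [inverse elimination on a] = x*z^2 - y*z - x
tr(a^-1 b^-1 a^-2) = tr(b^-1 a^-2) tr(a) - tr(b^-1 a^-1)   [inverse elimination on a] = x^2*z - x*y - z
and tr(b^-1 a^-2 b^-2 a^-1) = tr(a^-1 b^-1 a^-2 b^-1) tr(b) - tr(a^-1 b^-1 a^-2)   [inverse elimination on b] = x*y*z^2 - x^2*z - y^2*z + z
tr(b^-3 a^-1) = tr(a^-1 b^-2) tr(b) - tr(a^-1 b^-1)   [inverse elimination on b] = y^2*z - x*y - z
next, tr(b^-2) = tr(b^-1) tr(b) - tr(1)   [inverse elimination on b] = y^2 - 2
next, tr(b^-3) = tr(b^-2) tr(b) - tr(b^-1)   [inverse elimination on b] = y^3 - 3*y
next, tr(b^-1 a^-2 b^-2) = tr(b^-3 a^-1) tr(a) - tr(b^-3)   [inverse elimination on a] = x*y^2*z - x^2*y - y^3 - x*z + 3*y
next, tr(a^-2 b^-2 a^-2 b^-1) = tr(b^-1 a^-2 b^-2 a^-1) tr(a) - tr(b^-1 a^-2 b^-2)   [inverse elimination on a] = x^2*y*z^2 - x^3*z - 2*x*y^2*z + x^2*y + y^3 + 2*x*z - 3*y
tr(b^-1 a^-1 b^-2 a^-1) = tr(b^-1 a^-1 b^-1 a^-1) tr(b) - tr(b^-1 a^-1 b^-1 a^-1 b)   [inverse elimination on b] = y*z^2 - x*z - y
tr(a^-1 b^-2 a^-2 b^-1) = tr(b^-1 a^-1 b^-2 a^-1) tr(a) - tr(b^-1 a^-1 b^-2)   [inverse elimination on a] = x*y*z^2 - x^2*z - y^2*z + z
tr(a^-2 b^-1 a^-3 b^-2) = tr(a^-2 b^-2 a^-2 b^-1) tr(a) - tr(a^-2 b^-2 a^-2 b^-1 a)   [inverse elimination on a] = x^3*y*z^2 - x^4*z - 2*x^2*y^2*z + x^3*y + x*y^3 - x*y*z^2 + 3*x^2*z + y^2*z - 3*x*y - z
and tr(a^-1 b^-1 a^-3 b^-2) = tr(b^-2 a^-1 b^-1 a^-2) tr(a) - tr(b^-2 a^-1 b^-1 a^-1)   [inverse elimination on a] = x^2*y*z^2 - x^3*z - x*y^2*z - y*z^2 + 2*x*z + y
next, tr(b^-2 a^-3 b^-1 a^-3) = tr(a^-2 b^-1 a^-3 b^-2) tr(a) - tr(a^-2 b^-1 a^-3 b^-2 a)   [inverse elimination on a] = x^4*y*z^2 - x^5*z - 2*x^3*y^2*z + x^4*y + x^2*y^3 - 2*x^2*y*z^2 + 4*x^3*z + 2*x*y^2*z - 3*x^2*y + y*z^2 - 3*x*z - y
tr(b^-1 a^-2 b^-1) = tr(a^-1 b^-2) tr(a) - tr(a^-1 b^-2 a)   [inverse elimination on a] = x*y*z - x^2 - y^2 + 2
tr(a^-2 b^-1 a^-2 b^-1) = tr(a^-1 b^-1 a^-2 b^-1) tr(a) - tr(a^-1 b^-1 a^-2 b^-1 a)   [inverse elimination on a] = x^2*z^2 - 2*x*y*z + y^2 - 2
tr(a^-1 b^-1 a^-3 b^-1 a^-1) = tr(a^-2 b^-1 a^-2 b^-1) tr(a) - tr(a^-2 b^-1 a^-2 b^-1 a)   [inverse elimination on a] = x^3*z^2 - 2*x^2*y*z + x*y^2 - x*z^2 + y*z - x
next, tr(a^-1 b^-1 a^-3 b^-1) = tr(a^-2 b^-1 a^-1 b^-1) tr(a) - tr(a^-2 b^-1 a^-1 b^-1 a)   [inverse elimination on a] = x^2*z^2 - x*y*z - x^2 - z^2 + 2
next, tr(b^-1 a^-3 b^-1 a^-3) = tr(a^-1 b^-1 a^-3 b^-1 a^-1) tr(a) - tr(a^-1 b^-1 a^-3 b^-1)   [inverse elimination on a] = x^4*z^2 - 2*x^3*y*z + x^2*y^2 - 2*x^2*z^2 + 2*x*y*z + z^2 - 2
next, tr(a^-1 b^-3 a^-3 b^-1 a^-2) = tr(b^-2 a^-3 b^-1 a^-3) tr(b) - tr(b^-2 a^-3 b^-1 a^-3 b)   [inverse elimination on b] = x^4*y^2*z^2 - x^5*y*z - 2*x^3*y^3*z + x^4*y^2 - x^4*z^2 + x^2*y^4 - 2*x^2*y^2*z^2 + 6*x^3*y*z + 2*x*y^3*z - 4*x^2*y^2 + 2*x^2*z^2 + y^2*z^2 - 5*x*y*z - y^2 - z^2 + 2
tr(a^-1 b^-1 a^-3) = tr(a^-3 b^-1) tr(a) - tr(a^-3 b^-1 a)   [inverse elimination on a] = x^3*z - x^2*y - 2*x*z + y
and tr(a^-3 b^-1 a^-2) = tr(a^-1 b^-1 a^-3) tr(a) - tr(a^-1 b^-1 a^-2)   [inverse elimination on a] = x^4*z - x^3*y - 3*x^2*z + 2*x*y + z
tr(b^-2 a^-3 b^-1 a^-2) = tr(a^-3 b^-1 a^-2 b^-1) tr(b) - tr(a^-3 b^-1 a^-2)   [inverse elimination on b] = x^3*y*z^2 - x^4*z - 2*x^2*y^2*z + x^3*y + x*y^3 - x*y*z^2 + 3*x^2*z + y^2*z - 3*x*y - z
tr(a^-1 b^-3 a^-3 b^-1 a^-1) = tr(b^-2 a^-3 b^-1 a^-2) tr(b) - tr(b^-2 a^-3 b^-1 a^-2 b)   [inverse elimination on b] = x^3*y^2*z^2 - x^4*y*z - 2*x^2*y^3*z + x^3*y^2 - x^3*z^2 + x*y^4 - x*y^2*z^2 + 5*x^2*y*z + y^3*z - 4*x*y^2 + x*z^2 - 2*y*z + x
tr(a^-2 b^-3 a^-3 b^-1 a^-2) = tr(a^-1 b^-3 a^-3 b^-1 a^-2) tr(a) - tr(a^-1 b^-3 a^-3 b^-1 a^-1)   [inverse elimination on a] = x^5*y^2*z^2 - x^6*y*z - 2*x^4*y^3*z + x^5*y^2 - x^5*z^2 + x^3*y^4 - 3*x^3*y^2*z^2 + 7*x^4*y*z + 4*x^2*y^3*z - 5*x^3*y^2 + 3*x^3*z^2 - x*y^4 + 2*x*y^2*z^2 - 10*x^2*y*z - y^3*z + 3*x*y^2 - 2*x*z^2 + 2*y*z + x

x^5*y^2*z^2 - x^6*y*z - 2*x^4*y^3*z + x^5*y^2 - x^5*z^2 + x^3*y^4 - 3*x^3*y^2*z^2 + 7*x^4*y*z + 4*x^2*y^3*z - 5*x^3*y^2 + 3*x^3*z^2 - x*y^4 + 2*x*y^2*z^2 - 10*x^2*y*z - y^3*z + 3*x*y^2 - 2*x*z^2 + 2*y*z + x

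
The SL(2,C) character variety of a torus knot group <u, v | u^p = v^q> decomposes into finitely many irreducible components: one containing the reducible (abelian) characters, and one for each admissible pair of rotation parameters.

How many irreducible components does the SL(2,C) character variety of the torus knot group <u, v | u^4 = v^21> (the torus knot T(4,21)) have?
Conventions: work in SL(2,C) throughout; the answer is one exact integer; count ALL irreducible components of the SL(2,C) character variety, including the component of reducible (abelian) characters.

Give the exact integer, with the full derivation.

For T(4,21): irreducibility forces the central element u^4 = v^21 to one of +I, -I.
This locks tr(u) to 2*cos(pi*alpha/4), alpha in 1..3, and tr(v) to 2*cos(pi*beta/21), beta in 1..20, on each component of irreducible characters.
The two central values (-1)^alpha I and (-1)^beta I must be the same matrix, so alpha and beta share a parity.
Enumerate parity-matched pairs: 2*10 odd-odd plus 1*10 even-even gives 30.
That is 30 components of irreducible characters, and with the reducible (abelian) component the total is 31.

31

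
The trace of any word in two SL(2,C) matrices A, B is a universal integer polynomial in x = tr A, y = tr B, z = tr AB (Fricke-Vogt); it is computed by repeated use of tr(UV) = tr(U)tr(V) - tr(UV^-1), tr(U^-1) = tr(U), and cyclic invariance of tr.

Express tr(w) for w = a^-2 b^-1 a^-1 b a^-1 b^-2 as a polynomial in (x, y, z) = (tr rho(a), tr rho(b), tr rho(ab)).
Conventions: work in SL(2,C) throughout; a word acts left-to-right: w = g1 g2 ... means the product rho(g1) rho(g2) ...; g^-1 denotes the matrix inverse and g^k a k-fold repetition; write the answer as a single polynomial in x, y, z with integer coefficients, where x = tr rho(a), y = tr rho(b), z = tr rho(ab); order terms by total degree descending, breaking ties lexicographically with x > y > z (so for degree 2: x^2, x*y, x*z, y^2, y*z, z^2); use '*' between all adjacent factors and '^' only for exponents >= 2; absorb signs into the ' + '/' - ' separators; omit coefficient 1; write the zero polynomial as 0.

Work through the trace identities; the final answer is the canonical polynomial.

trace(b^-1) = trace(b) = y
trace(b^-1 a) = trace(a) * trace(b) - trace(a b)   [inverse elimination on b] = x*y - z
trace(a^-1 b^-1) = trace(b^-1) * trace(a) - trace(b^-1 a)   [inverse elimination on a] = z
trace(a^-1 b^-2) = trace(a^-1 b^-1) * trace(b) - trace(a^-1)   [inverse elimination on b] = y*z - x
trace(b a b a) = trace(a b) * trace(a b) - trace(1)   [split at a repeated a] = z^2 - 2
trace(a b a^-1 b) = trace(b a b) * trace(a) - trace(b a b a)   [inverse elimination on a] = x*y*z - x^2 - z^2 + 2
trace(a b a^-1 b^-1) = trace(a b a^-1) * trace(b) - trace(a b a^-1 b)   [inverse elimination on b] = -x*y*z + x^2 + y^2 + z^2 - 2
trace(b^-1 a b a^-1 b^-1) = trace(a b a^-1 b^-1) * trace(b) - trace(a b a^-1)   [inverse elimination on b] = -x*y^2*z + x^2*y + y^3 + y*z^2 - 3*y
trace(b a^-1 b^-3 a) = trace(b^-1 a b a^-1 b^-1) * trace(b) - trace(b^-1 a b a^-1)   [inverse elimination on b] = -x*y^3*z + x^2*y^2 + y^4 + y^2*z^2 + x*y*z - x^2 - 4*y^2 - z^2 + 2
trace(b^-1 a^-1 b a^-1 b^-2) = trace(b a^-1 b^-3) * trace(a) - trace(b a^-1 b^-3 a)   [inverse elimination on a] = x*y^3*z - x^2*y^2 - y^4 - y^2*z^2 + 4*y^2 + z^2 - 2
trace(a^2) = trace(a) * trace(a) - trace(1)   [square of a] = x^2 - 2
trace(b a^2) = trace(a) * trace(b a) - trace(b)   [square of a] = x*z - y
trace(a^2 b a) = trace(a) * trace(b a^2) - trace(b a)   [square of a] = x^2*z - x*y - z
trace(a^2 b a b) = trace(a) * trace(b a b a) - trace(b a b)   [square of a] = x*z^2 - y*z - x
trace(b^-1 a^2 b a) = trace(a^2 b a) * trace(b) - trace(a^2 b a b)   [inverse elimination on b] = x^2*y*z - x*y^2 - x*z^2 + x
trace(a b a^-1 b^-1 a) = trace(b^-1 a^2 b) * trace(a) - trace(b^-1 a^2 b a)   [inverse elimination on a] = -x^2*y*z + x^3 + x*y^2 + x*z^2 - 3*x
trace(a b a b a b) = trace(a b a b) * trace(a b) - trace(b a)   [split at a repeated a] = z^3 - 3*z
trace(b^-1 a b a b a) = trace(a b a b a) * trace(b) - trace(a b a b a b)   [inverse elimination on b] = x*y*z^2 - y^2*z - z^3 - x*y + 3*z
trace(a b a^-1 b^-1 a b) = trace(b^-1 a b a b) * trace(a) - trace(b^-1 a b a b a)   [inverse elimination on a] = -x*y*z^2 + x^2*z + y^2*z + z^3 - 3*z
trace(b a^-1 b^-1 a b^-1 a) = trace(a b a^-1 b^-1 a) * trace(b) - trace(a b a^-1 b^-1 a b)   [inverse elimination on b] = -x^2*y^2*z + x^3*y + x*y^3 + 2*x*y*z^2 - x^2*z - y^2*z - z^3 - 3*x*y + 3*z
trace(b^-1 a b^-1 a^-1 b a^-1) = trace(b a^-1 b^-1 a b^-1) * trace(a) - trace(b a^-1 b^-1 a b^-1 a)   [inverse elimination on a] = x^2*y^2*z - x^3*y - x*y^3 - 2*x*y*z^2 + x^2*z + y^2*z + z^3 + 4*x*y - 3*z
trace(b^-1 a^-1 b a^-1 b^-2 a) = trace(b^-1 a b^-1 a^-1 b a^-1) * trace(b) - trace(b^-1 a b^-1 a^-1 b a^-1 b)   [inverse elimination on b] = x^2*y^3*z - x^3*y^2 - x*y^4 - 2*x*y^2*z^2 + x^2*y*z + y^3*z + y*z^3 + 4*x*y^2 - 3*y*z - x
trace(a^-1 b^-1 a^-1 b a^-1 b^-2) = trace(b^-1 a^-1 b a^-1 b^-2) * trace(a) - trace(b^-1 a^-1 b a^-1 b^-2 a)   [inverse elimination on a] = x*y^2*z^2 - x^2*y*z - y^3*z - y*z^3 + x*z^2 + 3*y*z - x
trace(a^-2 b^-1 a^-1 b a^-1 b^-2) = trace(a^-1 b^-1 a^-1 b a^-1 b^-2) * trace(a) - trace(a^-1 b^-1 a^-1 b a^-1 b^-2 a)   [inverse elimination on a] = x^2*y^2*z^2 - x^3*y*z - 2*x*y^3*z - x*y*z^3 + x^2*y^2 + x^2*z^2 + y^4 + y^2*z^2 + 3*x*y*z - x^2 - 4*y^2 - z^2 + 2

x^2*y^2*z^2 - x^3*y*z - 2*x*y^3*z - x*y*z^3 + x^2*y^2 + x^2*z^2 + y^4 + y^2*z^2 + 3*x*y*z - x^2 - 4*y^2 - z^2 + 2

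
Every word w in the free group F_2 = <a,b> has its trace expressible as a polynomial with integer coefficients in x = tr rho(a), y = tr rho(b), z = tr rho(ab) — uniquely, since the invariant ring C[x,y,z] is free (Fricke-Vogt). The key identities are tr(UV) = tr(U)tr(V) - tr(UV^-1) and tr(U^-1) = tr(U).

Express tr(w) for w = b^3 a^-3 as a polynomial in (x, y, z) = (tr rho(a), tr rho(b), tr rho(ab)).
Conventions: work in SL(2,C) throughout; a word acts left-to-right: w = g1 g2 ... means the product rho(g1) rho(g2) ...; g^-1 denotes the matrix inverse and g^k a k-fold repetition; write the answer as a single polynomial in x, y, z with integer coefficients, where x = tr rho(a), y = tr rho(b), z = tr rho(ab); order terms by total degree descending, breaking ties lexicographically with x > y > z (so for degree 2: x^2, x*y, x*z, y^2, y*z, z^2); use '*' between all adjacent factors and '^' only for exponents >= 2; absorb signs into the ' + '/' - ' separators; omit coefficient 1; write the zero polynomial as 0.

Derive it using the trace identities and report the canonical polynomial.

x^3*y^3 - x^2*y^2*z - 2*x^3*y - 2*x*y^3 + x^2*z + y^2*z + 5*x*y - z

trace(b^2) = trace(b) trace(b) - trace(1)   [square of b] = y^2 - 2
trace(b^3) = trace(b) trace(b^2) - trace(b)   [square of b] = y^3 - 3*y
trace(b a b) = trace(b) trace(a b) - trace(a)   [square of b] = y*z - x
trace(b^3 a) = trace(b) trace(b a b) - trace(b a)   [square of b] = y^2*z - x*y - z
trace(a^-1 b^3) = trace(b^3) trace(a) - trace(b^3 a)   [inverse elimination on a] = x*y^3 - y^2*z - 2*x*y + z
trace(a^-2 b^3) = trace(a^-1 b^3) trace(a) - trace(a^-1 b^3 a)   [inverse elimination on a] = x^2*y^3 - x*y^2*z - 2*x^2*y - y^3 + x*z + 3*y
trace(b^3 a^-3) = trace(a^-2 b^3) trace(a) - trace(a^-2 b^3 a)   [inverse elimination on a] = x^3*y^3 - x^2*y^2*z - 2*x^3*y - 2*x*y^3 + x^2*z + y^2*z + 5*x*y - z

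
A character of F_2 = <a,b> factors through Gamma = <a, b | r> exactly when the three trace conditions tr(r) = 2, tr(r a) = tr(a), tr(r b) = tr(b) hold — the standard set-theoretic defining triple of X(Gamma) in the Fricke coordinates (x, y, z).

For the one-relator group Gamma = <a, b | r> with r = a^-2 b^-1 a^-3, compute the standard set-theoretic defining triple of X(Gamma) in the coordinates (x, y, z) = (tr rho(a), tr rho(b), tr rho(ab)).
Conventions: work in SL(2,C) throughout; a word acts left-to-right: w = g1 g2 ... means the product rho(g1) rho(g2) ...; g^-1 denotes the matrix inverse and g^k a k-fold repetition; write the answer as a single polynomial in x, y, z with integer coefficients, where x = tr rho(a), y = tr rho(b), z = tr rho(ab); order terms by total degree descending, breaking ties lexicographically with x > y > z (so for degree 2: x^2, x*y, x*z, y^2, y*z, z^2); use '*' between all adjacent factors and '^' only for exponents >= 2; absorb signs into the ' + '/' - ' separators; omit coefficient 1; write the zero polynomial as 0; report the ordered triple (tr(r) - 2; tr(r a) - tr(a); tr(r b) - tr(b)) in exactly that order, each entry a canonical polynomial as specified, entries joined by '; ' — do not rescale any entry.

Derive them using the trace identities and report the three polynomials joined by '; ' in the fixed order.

x^4*z - x^3*y - 3*x^2*z + 2*x*y + z - 2; x^3*z - x^2*y - 2*x*z - x + y; x^4*y*z - x^3*y^2 - x^3*z^2 - x^2*y*z + x*y^2 + x*z^2 + x - y

trace(a^-1) = trace(a) = x
trace(a^-2) = trace(a^-1) trace(a) - trace(1)  (eliminate a^-1) = x^2 - 2
trace(b a^-1) = trace(b) trace(a) - trace(b a)  (eliminate a^-1) = x*y - z
and trace(a^-2 b) = trace(b a^-1) trace(a) - trace(b)  (eliminate a^-1) = x^2*y - x*z - y
trace(b^-1 a^-2) = trace(a^-2) trace(b) - trace(a^-2 b)  (eliminate b^-1) = x*z - y
trace(a^-3 b^-1) = trace(b^-1 a^-2) trace(a) - trace(b^-1 a^-1)  (eliminate a^-1) = x^2*z - x*y - z
trace(a^-4 b^-1) = trace(a^-3 b^-1) trace(a) - trace(a^-3 b^-1 a)  (eliminate a^-1) = x^3*z - x^2*y - 2*x*z + y
and trace(a^-2 b^-1 a^-3) = trace(a^-4 b^-1) trace(a) - trace(a^-4 b^-1 a)  (eliminate a^-1) = x^4*z - x^3*y - 3*x^2*z + 2*x*y + z
and trace(a^-2 b a^-1) = trace(a^-1 b a^-1) trace(a) - trace(a^-1 b) = x^3*y - x^2*z - 2*x*y + z
trace(a^-4 b) = trace(a^-2 b a^-1) trace(a) - trace(a^-2 b) = x^4*y - x^3*z - 3*x^2*y + 2*x*z + y
next, trace(a^-3 b a^-2) = trace(a^-4 b) trace(a) - trace(a^-4 b a) = x^5*y - x^4*z - 4*x^3*y + 3*x^2*z + 3*x*y - z
trace(b^2) = trace(b) trace(b) - trace(1) = y^2 - 2
next, trace(b^2 a) = trace(b) trace(a b) - trace(a) = y*z - x
trace(b a^-1 b) = trace(b^2) trace(a) - trace(b^2 a) = x*y^2 - y*z - x
trace(b a b a) = trace(a b) trace(a b) - trace(1) = z^2 - 2
and trace(b a^-1 b a) = trace(b a b) trace(a) - trace(b a b a) = x*y*z - x^2 - z^2 + 2
trace(a^-1 b a^-1 b) = trace(b a^-1 b) trace(a) - trace(b a^-1 b a) = x^2*y^2 - 2*x*y*z + z^2 - 2
trace(b a^-2 b a^-1) = trace(a^-1 b a^-1 b) trace(a) - trace(a^-1 b a^-1 b a) = x^3*y^2 - 2*x^2*y*z - x*y^2 + x*z^2 + y*z - x
trace(b a^-2 b) = trace(a^-1 b^2) trace(a) - trace(a^-1 b^2 a) = x^2*y^2 - x*y*z - x^2 - y^2 + 2
trace(b a^-2 b a^-2) = trace(b a^-2 b a^-1) trace(a) - trace(b a^-2 b) = x^4*y^2 - 2*x^3*y*z - 2*x^2*y^2 + x^2*z^2 + 2*x*y*z + y^2 - 2
and trace(a^-3 b a^-2 b) = trace(b a^-2 b a^-2) trace(a) - trace(b a^-2 b a^-1) = x^5*y^2 - 2*x^4*y*z - 3*x^3*y^2 + x^3*z^2 + 4*x^2*y*z + 2*x*y^2 - x*z^2 - y*z - x
trace(a^-2 b^-1 a^-3 b) = trace(a^-3 b a^-2) trace(b) - trace(a^-3 b a^-2 b) = x^4*y*z - x^3*y^2 - x^3*z^2 - x^2*y*z + x*y^2 + x*z^2 + x
assemble the triple (trace(r) - 2; trace(r a) - x; trace(r b) - y)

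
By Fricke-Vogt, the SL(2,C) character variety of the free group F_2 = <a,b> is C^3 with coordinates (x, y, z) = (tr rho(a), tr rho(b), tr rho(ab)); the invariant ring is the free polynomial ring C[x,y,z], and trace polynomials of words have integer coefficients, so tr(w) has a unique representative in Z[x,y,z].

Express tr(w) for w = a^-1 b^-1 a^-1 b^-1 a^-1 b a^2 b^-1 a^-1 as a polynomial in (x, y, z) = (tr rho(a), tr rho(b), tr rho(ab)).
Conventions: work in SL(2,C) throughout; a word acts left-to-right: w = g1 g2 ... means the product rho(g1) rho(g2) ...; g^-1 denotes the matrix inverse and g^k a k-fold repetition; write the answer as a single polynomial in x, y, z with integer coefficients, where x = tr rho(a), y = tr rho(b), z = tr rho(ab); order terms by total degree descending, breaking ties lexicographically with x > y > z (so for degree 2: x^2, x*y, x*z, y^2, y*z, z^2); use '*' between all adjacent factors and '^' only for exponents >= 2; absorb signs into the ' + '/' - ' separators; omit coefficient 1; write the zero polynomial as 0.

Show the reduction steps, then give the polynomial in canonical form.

-x^3*y*z^3 + x^4*z^2 + 2*x^2*y^2*z^2 + x^2*z^4 - x*y^3*z - x*y*z^3 - x^4 - x^2*y^2 - 5*x^2*z^2 + 4*x*y*z + 4*x^2 + z^2 - 2

use: trace(a b^-1) = trace(a) trace(b) - trace(a b) = x*y - z
trace(a b^-2) = trace(a b^-1) trace(b) - trace(a) = x*y^2 - y*z - x
trace(a b a) = trace(a) trace(b a) - trace(b) = x*z - y
use: trace(a b a b) = trace(b a) trace(b a) - trace(1) = z^2 - 2
trace(b^-1 a b a) = trace(a b a) trace(b) - trace(a b a b) = x*y*z - y^2 - z^2 + 2
use: trace(a^2) = trace(a) trace(a) - trace(1) = x^2 - 2
trace(b a^2 b) = trace(b) trace(a^2 b) - trace(a^2) = x*y*z - x^2 - y^2 + 2
trace(b^2 a b a) = trace(b) trace(a b a b) - trace(a b a) = y*z^2 - x*z - y
use: trace(a b^2) = trace(b) trace(a b) - trace(a) = y*z - x
apply: trace(b^2 a b) = trace(b) trace(a b^2) - trace(a b) = y^2*z - x*y - z
use: trace(b a b a^2 b) = trace(a) trace(b^2 a b a) - trace(b^2 a b) = x*y*z^2 - x^2*z - y^2*z + z
trace(b a b a b a) = trace(a b a b) trace(a b) - trace(b a) = z^3 - 3*z
trace(b a b a^2 b a) = trace(a) trace(b a b a b a) - trace(b a b a b) = x*z^3 - y*z^2 - 2*x*z + y
use: trace(a b a^2 b a^-1 b) = trace(b a b a^2 b) trace(a) - trace(b a b a^2 b a) = x^2*y*z^2 - x^3*z - x*y^2*z - x*z^3 + y*z^2 + 3*x*z - y
apply: trace(a^-1 b^-1 a b a^2 b) = trace(a b a^2 b a^-1) trace(b) - trace(a b a^2 b a^-1 b) = -x^2*y*z^2 + x^3*z + 2*x*y^2*z + x*z^3 - x^2*y - y^3 - y*z^2 - 3*x*z + 3*y
use: trace(b^-1 a^-1 b^-1 a b a^2) = trace(a^-1 b^-1 a b a^2) trace(b) - trace(a^-1 b^-1 a b a^2 b) = x^2*y*z^2 - x^3*z - x*y^2*z - x*z^3 + x^2*y + 3*x*z - y
apply: trace(b a^2 b^-2 a^-1 b^-1 a) = trace(b^-1 a^-1 b^-1 a b a^2) trace(b) - trace(b^-1 a^-1 b^-1 a b a^2 b) = x^2*y^2*z^2 - x^3*y*z - x*y^3*z - x*y*z^3 + x^2*y^2 + 2*x*y*z + z^2 - 2
trace(b^-1 a^-1 b^-1 a^-1 b a^2 b^-1) = trace(b a^2 b^-2 a^-1 b^-1) trace(a) - trace(b a^2 b^-2 a^-1 b^-1 a) = -x^2*y^2*z^2 + x^3*y*z + x*y^3*z + x*y*z^3 - 3*x*y*z - x^2 - z^2 + 2
trace(a b^-1 a) = trace(a^2) trace(b) - trace(a^2 b) = x^2*y - x*z - y
trace(a b^-1 a b^-1) = trace(a b^-1 a) trace(b) - trace(a b^-1 a b) = x^2*y^2 - 2*x*y*z + z^2 - 2
apply: trace(a b a^2) = trace(a) trace(b a^2) - trace(b a) = x^2*z - x*y - z
apply: trace(a b a^2 b) = trace(a) trace(b a b a) - trace(b a b) = x*z^2 - y*z - x
trace(b^-1 a b a^2) = trace(a b a^2) trace(b) - trace(a b a^2 b) = x^2*y*z - x*y^2 - x*z^2 + x
trace(b^-1 a b a^2 b^-1) = trace(b^-1 a b a^2) trace(b) - trace(b^-1 a b a^2 b) = x^2*y^2*z - x*y^3 - x*y*z^2 - x^2*z + 2*x*y + z
trace(a b^2 a^2) = trace(a) trace(b^2 a^2) - trace(b^2 a) = x^2*y*z - x^3 - x*y^2 - y*z + 3*x
apply: trace(a b^2 a^2 b) = trace(b) trace(a^2 b a b) - trace(a^2 b a) = x*y*z^2 - x^2*z - y^2*z + z
trace(b a^2 b^-1 a b) = trace(a b^2 a^2) trace(b) - trace(a b^2 a^2 b) = x^2*y^2*z - x^3*y - x*y^3 - x*y*z^2 + x^2*z + 3*x*y - z
use: trace(a b a^3 b) = trace(a) trace(b a b a^2) - trace(b a b a) = x^2*z^2 - x*y*z - x^2 - z^2 + 2
use: trace(a b a^3) = trace(a) trace(a b a^2) - trace(a b a) = x^3*z - x^2*y - 2*x*z + y
trace(a b^2 a b a^2) = trace(b) trace(a b a^3 b) - trace(a b a^3) = x^2*y*z^2 - x^3*z - x*y^2*z - y*z^2 + 2*x*z + y
trace(a b a^2 b a) = trace(a) trace(b a^2 b a) - trace(b a^2 b) = x^2*z^2 - 2*x*y*z + y^2 - 2
trace(a b^2 a b a^2 b) = trace(b) trace(a b a^2 b a b) - trace(a b a^2 b a) = x*y*z^3 - x^2*z^2 - y^2*z^2 + 2
trace(b a b a^2 b^-1 a b) = trace(a b^2 a b a^2) trace(b) - trace(a b^2 a b a^2 b) = x^2*y^2*z^2 - x^3*y*z - x*y^3*z - x*y*z^3 + x^2*z^2 + 2*x*y*z + y^2 - 2
use: trace(a b a b a b a^2) = trace(a) trace(a b a b a b a) - trace(a b a b a b) = x^2*z^3 - x*y*z^2 - 2*x^2*z - z^3 + x*y + 3*z
apply: trace(b a b a b a b a) = trace(b a b a b a) trace(b a) - trace(a b a b) = z^4 - 4*z^2 + 2
apply: trace(b a b a b a b) = trace(b) trace(a b a b a b) - trace(a b a b a) = y*z^3 - x*z^2 - 2*y*z + x
trace(a b a b a b a^2 b) = trace(a) trace(b a b a b a b a) - trace(b a b a b a b) = x*z^4 - y*z^3 - 3*x*z^2 + 2*y*z + x
trace(b a b a^2 b^-1 a b a) = trace(a b a b a b a^2) trace(b) - trace(a b a b a b a^2 b) = x^2*y*z^3 - x*y^2*z^2 - x*z^4 - 2*x^2*y*z + x*y^2 + 3*x*z^2 + y*z - x
trace(a b a^2 b^-1 a b a^-1 b) = trace(b a b a^2 b^-1 a b) trace(a) - trace(b a b a^2 b^-1 a b a) = x^3*y^2*z^2 - x^4*y*z - x^2*y^3*z - 2*x^2*y*z^3 + x^3*z^2 + x*y^2*z^2 + x*z^4 + 4*x^2*y*z - 3*x*z^2 - y*z - x
trace(a^-1 b^-1 a b a^2 b^-1 a b) = trace(a b a^2 b^-1 a b a^-1) trace(b) - trace(a b a^2 b^-1 a b a^-1 b) = -x^3*y^2*z^2 + x^4*y*z + 2*x^2*y^3*z + 2*x^2*y*z^3 - x^3*y^2 - x^3*z^2 - x*y^4 - 2*x*y^2*z^2 - x*z^4 - 3*x^2*y*z + 3*x*y^2 + 3*x*z^2 + x
use: trace(b a^2 b^-1 a b^-1 a^-1 b^-1 a) = trace(a^-1 b^-1 a b a^2 b^-1 a) trace(b) - trace(a^-1 b^-1 a b a^2 b^-1 a b) = x^3*y^2*z^2 - x^4*y*z - x^2*y^3*z - 2*x^2*y*z^3 + x^3*y^2 + x^3*z^2 + x*y^2*z^2 + x*z^4 + 2*x^2*y*z - x*y^2 - 3*x*z^2 + y*z - x
apply: trace(b^-1 a^-1 b^-1 a^-1 b a^2 b^-1 a) = trace(b a^2 b^-1 a b^-1 a^-1 b^-1) trace(a) - trace(b a^2 b^-1 a b^-1 a^-1 b^-1 a) = -x^3*y^2*z^2 + x^4*y*z + x^2*y^3*z + 2*x^2*y*z^3 - x^3*z^2 - x*y^2*z^2 - x*z^4 - 4*x^2*y*z + x*y^2 + 4*x*z^2 - y*z - x
apply: trace(a^-1 b^-1 a^-1 b^-1 a^-1 b a^2 b^-1) = trace(b^-1 a^-1 b^-1 a^-1 b a^2 b^-1) trace(a) - trace(b^-1 a^-1 b^-1 a^-1 b a^2 b^-1 a) = -x^2*y*z^3 + x^3*z^2 + x*y^2*z^2 + x*z^4 + x^2*y*z - x^3 - x*y^2 - 5*x*z^2 + y*z + 3*x
trace(a^-1 b^-1 a^-1 b^-1 a^-1 b a^2 b^-1 a^-1) = trace(a^-1 b^-1 a^-1 b^-1 a^-1 b a^2 b^-1) trace(a) - trace(a^-1 b^-1 a^-1 b^-1 a^-1 b a^2 b^-1 a) = -x^3*y*z^3 + x^4*z^2 + 2*x^2*y^2*z^2 + x^2*z^4 - x*y^3*z - x*y*z^3 - x^4 - x^2*y^2 - 5*x^2*z^2 + 4*x*y*z + 4*x^2 + z^2 - 2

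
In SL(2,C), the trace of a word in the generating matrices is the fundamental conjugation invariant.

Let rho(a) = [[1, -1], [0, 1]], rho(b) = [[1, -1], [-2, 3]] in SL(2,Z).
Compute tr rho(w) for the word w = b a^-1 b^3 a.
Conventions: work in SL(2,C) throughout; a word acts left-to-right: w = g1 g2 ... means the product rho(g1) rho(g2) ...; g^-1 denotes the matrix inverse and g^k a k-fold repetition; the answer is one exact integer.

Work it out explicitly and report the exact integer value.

134

rho(b) = [[1, -1], [-2, 3]]
... * rho(a^-1) = [[1, 1], [0, 1]]  ->  [[1, 0], [-2, 1]]
... * rho(b) = [[1, -1], [-2, 3]]  ->  [[1, -1], [-4, 5]]
... * rho(b) = [[1, -1], [-2, 3]]  ->  [[3, -4], [-14, 19]]
... * rho(b) = [[1, -1], [-2, 3]]  ->  [[11, -15], [-52, 71]]
... * rho(a) = [[1, -1], [0, 1]]  ->  [[11, -26], [-52, 123]]
tr = 11 + 123 = 134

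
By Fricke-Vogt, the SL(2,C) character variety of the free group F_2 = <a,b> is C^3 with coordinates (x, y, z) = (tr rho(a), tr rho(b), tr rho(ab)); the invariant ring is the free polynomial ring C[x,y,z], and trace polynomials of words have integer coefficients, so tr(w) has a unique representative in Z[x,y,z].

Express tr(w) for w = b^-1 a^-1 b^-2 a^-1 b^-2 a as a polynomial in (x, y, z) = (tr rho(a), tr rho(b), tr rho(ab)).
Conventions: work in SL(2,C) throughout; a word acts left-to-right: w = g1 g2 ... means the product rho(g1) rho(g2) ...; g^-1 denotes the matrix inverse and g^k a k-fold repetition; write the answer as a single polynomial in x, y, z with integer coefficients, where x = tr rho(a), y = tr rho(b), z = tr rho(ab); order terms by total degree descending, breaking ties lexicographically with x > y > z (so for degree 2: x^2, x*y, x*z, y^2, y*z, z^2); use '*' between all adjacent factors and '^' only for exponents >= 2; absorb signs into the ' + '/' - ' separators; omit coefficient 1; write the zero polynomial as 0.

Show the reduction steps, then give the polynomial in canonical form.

tr(b^-1) = tr(b) = y
use: tr(b^-2) = tr(b^-1) * tr(b) - tr(1)  (eliminate b^-1) = y^2 - 2
apply: tr(b^-3) = tr(b^-2) * tr(b) - tr(b^-1)  (eliminate b^-1) = y^3 - 3*y
tr(b a b) = tr(b) * tr(a b) - tr(a)  (reduce the b square) = y*z - x
tr(b a b a) = tr(b a) * tr(b a) - tr(1)  (split on b) = z^2 - 2
tr(a^-1 b a b) = tr(b a b) * tr(a) - tr(b a b a)  (eliminate a^-1) = x*y*z - x^2 - z^2 + 2
tr(b^-1 a^-1 b a) = tr(a^-1 b a) * tr(b) - tr(a^-1 b a b)  (eliminate b^-1) = -x*y*z + x^2 + y^2 + z^2 - 2
tr(b^-2 a^-1 b a) = tr(b^-1 a^-1 b a) * tr(b) - tr(b^-1 a^-1 b a b)  (eliminate b^-1) = -x*y^2*z + x^2*y + y^3 + y*z^2 - 3*y
tr(a b^-3 a^-1 b) = tr(b^-2 a^-1 b a) * tr(b) - tr(b^-2 a^-1 b a b)  (eliminate b^-1) = -x*y^3*z + x^2*y^2 + y^4 + y^2*z^2 + x*y*z - x^2 - 4*y^2 - z^2 + 2
use: tr(b^-2 a^-1 b^-1 a b^-1) = tr(a b^-3 a^-1) * tr(b) - tr(a b^-3 a^-1 b)  (eliminate b^-1) = x*y^3*z - x^2*y^2 - y^2*z^2 - x*y*z + x^2 + y^2 + z^2 - 2
tr(a^2) = tr(a) * tr(a) - tr(1)  (reduce the a square) = x^2 - 2
tr(a^2 b) = tr(a) * tr(b a) - tr(b)  (reduce the a square) = x*z - y
apply: tr(a b^-1 a) = tr(a^2) * tr(b) - tr(a^2 b)  (eliminate b^-1) = x^2*y - x*z - y
tr(a b^-1 a b) = tr(a b a) * tr(b) - tr(a b a b)  (eliminate b^-1) = x*y*z - y^2 - z^2 + 2
apply: tr(a b^-1 a b^-1) = tr(a b^-1 a) * tr(b) - tr(a b^-1 a b)  (eliminate b^-1) = x^2*y^2 - 2*x*y*z + z^2 - 2
apply: tr(b^-1 a b^-1 a b^-1) = tr(a b^-1 a b^-1) * tr(b) - tr(a b^-1 a)  (eliminate b^-1) = x^2*y^3 - 2*x*y^2*z - x^2*y + y*z^2 + x*z - y
use: tr(b^-1 a b^-1 a b^-2) = tr(b^-1 a b^-1 a b^-1) * tr(b) - tr(b^-1 a b^-1 a)  (eliminate b^-1) = x^2*y^4 - 2*x*y^3*z - 2*x^2*y^2 + y^2*z^2 + 3*x*y*z - y^2 - z^2 + 2
tr(a^3) = tr(a) * tr(a^2) - tr(a)  (reduce the a square) = x^3 - 3*x
apply: tr(a^3 b) = tr(a) * tr(a b a) - tr(a b)  (reduce the a square) = x^2*z - x*y - z
use: tr(a^2 b^-1 a) = tr(a^3) * tr(b) - tr(a^3 b)  (eliminate b^-1) = x^3*y - x^2*z - 2*x*y + z
use: tr(a b a^2 b) = tr(a) * tr(b a b a) - tr(b a b)  (reduce the a square) = x*z^2 - y*z - x
tr(a^2 b^-1 a b) = tr(a b a^2) * tr(b) - tr(a b a^2 b)  (eliminate b^-1) = x^2*y*z - x*y^2 - x*z^2 + x
apply: tr(a b^-1 a^2 b^-1) = tr(a^2 b^-1 a) * tr(b) - tr(a^2 b^-1 a b)  (eliminate b^-1) = x^3*y^2 - 2*x^2*y*z - x*y^2 + x*z^2 + y*z - x
use: tr(a b^-2 a b^-1 a) = tr(a b^-1 a^2 b^-1) * tr(b) - tr(a b^-1 a^2)  (eliminate b^-1) = x^3*y^3 - 2*x^2*y^2*z - x^3*y - x*y^3 + x*y*z^2 + x^2*z + y^2*z + x*y - z
tr(a b a b a b) = tr(b a b a) * tr(b a) - tr(a b)  (split on b) = z^3 - 3*z
apply: tr(a b^-1 a b a b) = tr(a b a b a) * tr(b) - tr(a b a b a b)  (eliminate b^-1) = x*y*z^2 - y^2*z - z^3 - x*y + 3*z
tr(b^-1 a b^-1 a b a) = tr(a b^-1 a b a) * tr(b) - tr(a b^-1 a b a b)  (eliminate b^-1) = x^2*y^2*z - x*y^3 - 2*x*y*z^2 + y^2*z + z^3 + 2*x*y - 3*z
use: tr(a b^-2 a b^-1 a b) = tr(b^-1 a b^-1 a b a) * tr(b) - tr(b^-1 a b^-1 a b a b)  (eliminate b^-1) = x^2*y^3*z - x*y^4 - 2*x*y^2*z^2 - x^2*y*z + y^3*z + y*z^3 + 3*x*y^2 + x*z^2 - 3*y*z - x
tr(b^-1 a b^-1 a b^-2 a) = tr(a b^-2 a b^-1 a) * tr(b) - tr(a b^-2 a b^-1 a b)  (eliminate b^-1) = x^3*y^4 - 3*x^2*y^3*z - x^3*y^2 + 3*x*y^2*z^2 + 2*x^2*y*z - y*z^3 - 2*x*y^2 - x*z^2 + 2*y*z + x
apply: tr(b^-2 a^-1 b^-1 a b^-1 a) = tr(b^-1 a b^-1 a b^-2) * tr(a) - tr(b^-1 a b^-1 a b^-2 a)  (eliminate a^-1) = x^2*y^3*z - x^3*y^2 - 2*x*y^2*z^2 + x^2*y*z + y*z^3 + x*y^2 - 2*y*z + x
use: tr(a b^-1 a^-1 b^-2 a^-1 b^-1) = tr(b^-2 a^-1 b^-1 a b^-1) * tr(a) - tr(b^-2 a^-1 b^-1 a b^-1 a)  (eliminate a^-1) = x*y^2*z^2 - 2*x^2*y*z - y*z^3 + x^3 + x*z^2 + 2*y*z - 3*x
tr(a b^-1) = tr(a) * tr(b) - tr(a b)  (eliminate b^-1) = x*y - z
apply: tr(b^-1 a b^-1) = tr(a b^-1) * tr(b) - tr(a)  (eliminate b^-1) = x*y^2 - y*z - x
tr(b^-3 a) = tr(b^-1 a b^-1) * tr(b) - tr(b^-1 a)  (eliminate b^-1) = x*y^3 - y^2*z - 2*x*y + z
apply: tr(b^-1 a^-1 b^-2) = tr(b^-3) * tr(a) - tr(b^-3 a)  (eliminate a^-1) = y^2*z - x*y - z
use: tr(b^-1 a^-1 b^-2 a^-1 b^-2 a) = tr(a b^-1 a^-1 b^-2 a^-1 b^-1) * tr(b) - tr(a b^-1 a^-1 b^-2 a^-1)  (eliminate b^-1) = x*y^3*z^2 - 2*x^2*y^2*z - y^2*z^3 + x^3*y + x*y*z^2 + y^2*z - 2*x*y + z

x*y^3*z^2 - 2*x^2*y^2*z - y^2*z^3 + x^3*y + x*y*z^2 + y^2*z - 2*x*y + z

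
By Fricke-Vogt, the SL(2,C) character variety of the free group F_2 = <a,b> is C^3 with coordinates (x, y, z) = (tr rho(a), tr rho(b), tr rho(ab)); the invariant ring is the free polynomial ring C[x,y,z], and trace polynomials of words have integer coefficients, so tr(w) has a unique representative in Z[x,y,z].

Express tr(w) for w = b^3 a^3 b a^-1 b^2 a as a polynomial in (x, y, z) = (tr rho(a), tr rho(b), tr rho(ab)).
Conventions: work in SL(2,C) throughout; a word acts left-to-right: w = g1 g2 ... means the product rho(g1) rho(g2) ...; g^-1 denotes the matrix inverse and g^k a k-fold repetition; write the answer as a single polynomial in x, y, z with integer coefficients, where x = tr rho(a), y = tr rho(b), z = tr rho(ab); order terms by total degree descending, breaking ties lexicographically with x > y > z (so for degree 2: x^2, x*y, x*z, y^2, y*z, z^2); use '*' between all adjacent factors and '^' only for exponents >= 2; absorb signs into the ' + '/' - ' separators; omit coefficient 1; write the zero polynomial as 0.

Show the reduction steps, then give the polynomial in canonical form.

tr(b a b a) = tr(a b)*tr(a b) - tr(1)  (split on a) = z^2 - 2
tr(b a b) = tr(b)*tr(a b) - tr(a)  (reduce the b square) = y*z - x
use: tr(b a b a^2) = tr(a)*tr(b a b a) - tr(b a b)  (reduce the a square) = x*z^2 - y*z - x
tr(a^3 b a b) = tr(a)*tr(b a b a^2) - tr(b a b a)  (reduce the a square) = x^2*z^2 - x*y*z - x^2 - z^2 + 2
apply: tr(a b a) = tr(a)*tr(b a) - tr(b)  (reduce the a square) = x*z - y
apply: tr(b a^3) = tr(a)*tr(a b a) - tr(a b)  (reduce the a square) = x^2*z - x*y - z
use: tr(a^3 b a) = tr(a)*tr(b a^3) - tr(b a^2)  (reduce the a square) = x^3*z - x^2*y - 2*x*z + y
apply: tr(a b^2 a^3 b) = tr(b)*tr(a^3 b a b) - tr(a^3 b a)  (reduce the b square) = x^2*y*z^2 - x^3*z - x*y^2*z - y*z^2 + 2*x*z + y
apply: tr(b^2) = tr(b)*tr(b) - tr(1)  (reduce the b square) = y^2 - 2
tr(a b^2 a) = tr(a)*tr(b^2 a) - tr(b^2)  (reduce the a square) = x*y*z - x^2 - y^2 + 2
use: tr(a^2 b^2 a) = tr(a)*tr(a b^2 a) - tr(a b^2)  (reduce the a square) = x^2*y*z - x^3 - x*y^2 - y*z + 3*x
tr(a b^2 a^3) = tr(a)*tr(a^2 b^2 a) - tr(a^2 b^2)  (reduce the a square) = x^3*y*z - x^4 - x^2*y^2 - 2*x*y*z + 4*x^2 + y^2 - 2
apply: tr(b a^3 b^2 a b) = tr(b)*tr(a b^2 a^3 b) - tr(a b^2 a^3)  (reduce the b square) = x^2*y^2*z^2 - 2*x^3*y*z - x*y^3*z + x^4 + x^2*y^2 - y^2*z^2 + 4*x*y*z - 4*x^2 + 2
use: tr(b^2 a b a^2) = tr(b)*tr(a b a^2 b) - tr(a b a^2)  (reduce the b square) = x*y*z^2 - x^2*z - y^2*z + z
tr(b^2 a b a) = tr(b)*tr(a b a b) - tr(a b a)  (reduce the b square) = y*z^2 - x*z - y
tr(b a^3 b^2 a) = tr(a)*tr(b^2 a b a^2) - tr(b^2 a b a)  (reduce the a square) = x^2*y*z^2 - x^3*z - x*y^2*z - y*z^2 + 2*x*z + y
tr(a b^3 a^3 b^2) = tr(b)*tr(b a^3 b^2 a b) - tr(b a^3 b^2 a)  (reduce the b square) = x^2*y^3*z^2 - 2*x^3*y^2*z - x*y^4*z + x^4*y + x^2*y^3 - x^2*y*z^2 - y^3*z^2 + x^3*z + 5*x*y^2*z - 4*x^2*y + y*z^2 - 2*x*z + y
tr(a b^3 a^3 b) = tr(b)*tr(a^3 b a b^2) - tr(a^3 b a b)  (reduce the b square) = x^2*y^2*z^2 - x^3*y*z - x*y^3*z - x^2*z^2 - y^2*z^2 + 3*x*y*z + x^2 + y^2 + z^2 - 2
apply: tr(b^2 a b^3 a^3 b) = tr(b)*tr(a b^3 a^3 b^2) - tr(a b^3 a^3 b)  (reduce the b square) = x^2*y^4*z^2 - 2*x^3*y^3*z - x*y^5*z + x^4*y^2 + x^2*y^4 - 2*x^2*y^2*z^2 - y^4*z^2 + 2*x^3*y*z + 6*x*y^3*z - 4*x^2*y^2 + x^2*z^2 + 2*y^2*z^2 - 5*x*y*z - x^2 - z^2 + 2
use: tr(b a b a b a) = tr(a b)*tr(a b a b) - tr(a^-1 b^-1)  (split on a) = z^3 - 3*z
tr(a b a b a b a) = tr(a)*tr(b a b a b a) - tr(b a b a b)  (reduce the a square) = x*z^3 - y*z^2 - 2*x*z + y
use: tr(a b a^3 b a b) = tr(a)*tr(a b a b a b a) - tr(a b a b a b)  (reduce the a square) = x^2*z^3 - x*y*z^2 - 2*x^2*z - z^3 + x*y + 3*z
apply: tr(b a^2 b a^2) = tr(a)*tr(b a^2 b a) - tr(b a^2 b)  (reduce the a square) = x^2*z^2 - 2*x*y*z + y^2 - 2
tr(a b a^3 b a) = tr(a)*tr(b a^2 b a^2) - tr(b a^2 b a)  (reduce the a square) = x^3*z^2 - 2*x^2*y*z + x*y^2 - x*z^2 + y*z - x
tr(a^3 b a b^2 a b) = tr(b)*tr(a b a^3 b a b) - tr(a b a^3 b a)  (reduce the b square) = x^2*y*z^3 - x^3*z^2 - x*y^2*z^2 - y*z^3 + x*z^2 + 2*y*z + x
tr(b a b^2) = tr(b)*tr(a b^2) - tr(a b)  (reduce the b square) = y^2*z - x*y - z
tr(a b a b^2 a) = tr(a)*tr(b a b^2 a) - tr(b a b^2)  (reduce the a square) = x*y*z^2 - x^2*z - y^2*z + z
tr(a^3 b a b^2 a) = tr(a)*tr(a b a b^2 a^2) - tr(a b a b^2 a)  (reduce the a square) = x^3*y*z^2 - x^4*z - x^2*y^2*z - 2*x*y*z^2 + 3*x^2*z + y^2*z + x*y - z
tr(a^3 b a b^2 a b^2) = tr(b)*tr(a^3 b a b^2 a b) - tr(a^3 b a b^2 a)  (reduce the b square) = x^2*y^2*z^3 - 2*x^3*y*z^2 - x*y^3*z^2 + x^4*z + x^2*y^2*z - y^2*z^3 + 3*x*y*z^2 - 3*x^2*z + y^2*z + z
apply: tr(b^2 a b^3 a^3 b a) = tr(b)*tr(a^3 b a b^2 a b^2) - tr(a^3 b a b^2 a b)  (reduce the b square) = x^2*y^3*z^3 - 2*x^3*y^2*z^2 - x*y^4*z^2 + x^4*y*z + x^2*y^3*z - x^2*y*z^3 - y^3*z^3 + x^3*z^2 + 4*x*y^2*z^2 - 3*x^2*y*z + y^3*z + y*z^3 - x*z^2 - y*z - x
tr(b^3 a^3 b a^-1 b^2 a) = tr(b^2 a b^3 a^3 b)*tr(a) - tr(b^2 a b^3 a^3 b a)  (eliminate a^-1) = x^3*y^4*z^2 - 2*x^4*y^3*z - x^2*y^5*z - x^2*y^3*z^3 + x^5*y^2 + x^3*y^4 + x^4*y*z + 5*x^2*y^3*z + x^2*y*z^3 + y^3*z^3 - 4*x^3*y^2 - 2*x*y^2*z^2 - 2*x^2*y*z - y^3*z - y*z^3 - x^3 + y*z + 3*x

x^3*y^4*z^2 - 2*x^4*y^3*z - x^2*y^5*z - x^2*y^3*z^3 + x^5*y^2 + x^3*y^4 + x^4*y*z + 5*x^2*y^3*z + x^2*y*z^3 + y^3*z^3 - 4*x^3*y^2 - 2*x*y^2*z^2 - 2*x^2*y*z - y^3*z - y*z^3 - x^3 + y*z + 3*x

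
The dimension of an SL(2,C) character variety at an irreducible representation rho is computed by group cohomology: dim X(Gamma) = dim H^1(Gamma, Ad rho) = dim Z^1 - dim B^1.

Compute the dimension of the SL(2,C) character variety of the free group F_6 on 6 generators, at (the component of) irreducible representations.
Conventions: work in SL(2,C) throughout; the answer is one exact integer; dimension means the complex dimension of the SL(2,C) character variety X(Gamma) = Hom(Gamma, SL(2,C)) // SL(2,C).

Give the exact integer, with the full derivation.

15

The free group F_6: 6 generators, no relators.
Z^1(Gamma, Ad rho) = (sl_2)^6: a cocycle is a free choice of one sl_2 vector per generator, so dim Z^1 = 3*6 = 18.
dim B^1 = 3: the coboundary map is injective because an irreducible image has centralizer 0 in sl_2.
dim H^1 = 18 - 3 = 15, which is dim X.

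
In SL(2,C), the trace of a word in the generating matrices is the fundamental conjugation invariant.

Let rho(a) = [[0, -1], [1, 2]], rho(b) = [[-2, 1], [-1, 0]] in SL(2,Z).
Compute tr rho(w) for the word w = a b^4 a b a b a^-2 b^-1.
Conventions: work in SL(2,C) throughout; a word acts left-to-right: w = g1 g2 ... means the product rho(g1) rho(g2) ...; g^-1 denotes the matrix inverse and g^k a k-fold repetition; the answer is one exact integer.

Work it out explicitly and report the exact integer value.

-750

rho(a) = [[0, -1], [1, 2]]
... * rho(b) = [[-2, 1], [-1, 0]]  ->  [[1, 0], [-4, 1]]
... * rho(b) = [[-2, 1], [-1, 0]]  ->  [[-2, 1], [7, -4]]
... * rho(b) = [[-2, 1], [-1, 0]]  ->  [[3, -2], [-10, 7]]
... * rho(b) = [[-2, 1], [-1, 0]]  ->  [[-4, 3], [13, -10]]
... * rho(a) = [[0, -1], [1, 2]]  ->  [[3, 10], [-10, -33]]
... * rho(b) = [[-2, 1], [-1, 0]]  ->  [[-16, 3], [53, -10]]
... * rho(a) = [[0, -1], [1, 2]]  ->  [[3, 22], [-10, -73]]
... * rho(b) = [[-2, 1], [-1, 0]]  ->  [[-28, 3], [93, -10]]
... * rho(a^-1) = [[2, 1], [-1, 0]]  ->  [[-59, -28], [196, 93]]
... * rho(a^-1) = [[2, 1], [-1, 0]]  ->  [[-90, -59], [299, 196]]
... * rho(b^-1) = [[0, -1], [1, -2]]  ->  [[-59, 208], [196, -691]]
tr = -59 + -691 = -750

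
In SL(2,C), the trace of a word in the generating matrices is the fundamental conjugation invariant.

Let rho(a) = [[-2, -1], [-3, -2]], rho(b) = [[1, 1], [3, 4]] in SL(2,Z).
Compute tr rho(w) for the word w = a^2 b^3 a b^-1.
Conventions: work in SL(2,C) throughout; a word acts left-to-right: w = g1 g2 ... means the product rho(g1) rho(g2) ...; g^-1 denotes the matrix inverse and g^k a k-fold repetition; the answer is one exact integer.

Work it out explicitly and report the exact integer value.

-3640

rho(a) = [[-2, -1], [-3, -2]]
... * rho(a) = [[-2, -1], [-3, -2]]  ->  [[7, 4], [12, 7]]
... * rho(b) = [[1, 1], [3, 4]]  ->  [[19, 23], [33, 40]]
... * rho(b) = [[1, 1], [3, 4]]  ->  [[88, 111], [153, 193]]
... * rho(b) = [[1, 1], [3, 4]]  ->  [[421, 532], [732, 925]]
... * rho(a) = [[-2, -1], [-3, -2]]  ->  [[-2438, -1485], [-4239, -2582]]
... * rho(b^-1) = [[4, -1], [-3, 1]]  ->  [[-5297, 953], [-9210, 1657]]
tr = -5297 + 1657 = -3640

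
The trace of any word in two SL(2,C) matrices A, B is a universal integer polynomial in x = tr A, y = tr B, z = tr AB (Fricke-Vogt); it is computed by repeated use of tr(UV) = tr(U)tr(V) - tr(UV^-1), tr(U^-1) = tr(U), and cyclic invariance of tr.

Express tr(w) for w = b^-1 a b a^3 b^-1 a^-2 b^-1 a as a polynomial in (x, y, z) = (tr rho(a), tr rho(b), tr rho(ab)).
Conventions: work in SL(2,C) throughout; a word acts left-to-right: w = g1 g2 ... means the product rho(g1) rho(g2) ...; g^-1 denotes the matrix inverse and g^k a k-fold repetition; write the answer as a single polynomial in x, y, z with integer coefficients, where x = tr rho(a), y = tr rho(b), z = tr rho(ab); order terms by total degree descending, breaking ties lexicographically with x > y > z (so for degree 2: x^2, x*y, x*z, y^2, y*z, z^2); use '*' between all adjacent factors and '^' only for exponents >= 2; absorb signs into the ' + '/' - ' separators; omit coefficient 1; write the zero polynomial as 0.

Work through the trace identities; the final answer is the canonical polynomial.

trace(b a^2) = trace(a) * trace(b a) - trace(b)  (reduce the a square) = x*z - y
trace(a b a^2) = trace(a) * trace(b a^2) - trace(b a)  (reduce the a square) = x^2*z - x*y - z
trace(a b a^3) = trace(a) * trace(a b a^2) - trace(a b a)  (reduce the a square) = x^3*z - x^2*y - 2*x*z + y
trace(b a b a) = trace(a b) * trace(a b) - trace(1)  (split on a) = z^2 - 2
next, trace(b a b) = trace(b) * trace(a b) - trace(a)  (reduce the b square) = y*z - x
trace(b a b a^2) = trace(a) * trace(b a b a) - trace(b a b)  (reduce the a square) = x*z^2 - y*z - x
trace(a b a^3 b) = trace(a) * trace(b a b a^2) - trace(b a b a)  (reduce the a square) = x^2*z^2 - x*y*z - x^2 - z^2 + 2
trace(b^-1 a b a^3) = trace(a b a^3) * trace(b) - trace(a b a^3 b)  (eliminate b^-1) = x^3*y*z - x^2*y^2 - x^2*z^2 - x*y*z + x^2 + y^2 + z^2 - 2
next, trace(b^-1 a b a^3 b^-1) = trace(b^-1 a b a^3) * trace(b) - trace(b^-1 a b a^3 b)  (eliminate b^-1) = x^3*y^2*z - x^2*y^3 - x^2*y*z^2 - x^3*z - x*y^2*z + 2*x^2*y + y^3 + y*z^2 + 2*x*z - 3*y
next, trace(a^2 b a^3) = trace(a) * trace(a b a^3) - trace(a b a^2)  (reduce the a square) = x^4*z - x^3*y - 3*x^2*z + 2*x*y + z
trace(a^2) = trace(a) * trace(a) - trace(1)  (reduce the a square) = x^2 - 2
trace(b a^2 b) = trace(b) * trace(a^2 b) - trace(a^2)  (reduce the b square) = x*y*z - x^2 - y^2 + 2
next, trace(b a^2 b a^2) = trace(a) * trace(b a^2 b a) - trace(b a^2 b)  (reduce the a square) = x^2*z^2 - 2*x*y*z + y^2 - 2
trace(a^2 b a^3 b) = trace(a) * trace(b a^2 b a^2) - trace(b a^2 b a)  (reduce the a square) = x^3*z^2 - 2*x^2*y*z + x*y^2 - x*z^2 + y*z - x
and trace(a b a^3 b^-1 a) = trace(a^2 b a^3) * trace(b) - trace(a^2 b a^3 b)  (eliminate b^-1) = x^4*y*z - x^3*y^2 - x^3*z^2 - x^2*y*z + x*y^2 + x*z^2 + x
and trace(a b a b a^3) = trace(a) * trace(a b a b a^2) - trace(a b a b a)  (reduce the a square) = x^3*z^2 - x^2*y*z - x^3 - 2*x*z^2 + y*z + 3*x
trace(b a b a b a) = trace(b a) * trace(b a b a) - trace(b^-1 a^-1)  (split on b) = z^3 - 3*z
trace(b a b a b) = trace(b) * trace(a b a b) - trace(a b a)  (reduce the b square) = y*z^2 - x*z - y
and trace(a b a b a b a) = trace(a) * trace(b a b a b a) - trace(b a b a b)  (reduce the a square) = x*z^3 - y*z^2 - 2*x*z + y
next, trace(a b a b a^3 b) = trace(a) * trace(a b a b a b a) - trace(a b a b a b)  (reduce the a square) = x^2*z^3 - x*y*z^2 - 2*x^2*z - z^3 + x*y + 3*z
trace(a b a^3 b^-1 a b) = trace(a b a b a^3) * trace(b) - trace(a b a b a^3 b)  (eliminate b^-1) = x^3*y*z^2 - x^2*y^2*z - x^2*z^3 - x^3*y - x*y*z^2 + 2*x^2*z + y^2*z + z^3 + 2*x*y - 3*z
next, trace(b^-1 a b a^3 b^-1 a) = trace(a b a^3 b^-1 a) * trace(b) - trace(a b a^3 b^-1 a b)  (eliminate b^-1) = x^4*y^2*z - x^3*y^3 - 2*x^3*y*z^2 + x^2*z^3 + x^3*y + x*y^3 + 2*x*y*z^2 - 2*x^2*z - y^2*z - z^3 - x*y + 3*z
and trace(b^-1 a b a^3 b^-1 a^-1) = trace(b^-1 a b a^3 b^-1) * trace(a) - trace(b^-1 a b a^3 b^-1 a)  (eliminate a^-1) = x^3*y*z^2 - x^4*z - x^2*y^2*z - x^2*z^3 + x^3*y - x*y*z^2 + 4*x^2*z + y^2*z + z^3 - 2*x*y - 3*z
and trace(a b a^2 b a^3) = trace(a) * trace(b a^2 b a^3) - trace(b a^2 b a^2)  (reduce the a square) = x^4*z^2 - 2*x^3*y*z + x^2*y^2 - 2*x^2*z^2 + 3*x*y*z - x^2 - y^2 + 2
and trace(b a^3 b a b) = trace(b) * trace(a^3 b a b) - trace(a^3 b a)  (reduce the b square) = x^2*y*z^2 - x^3*z - x*y^2*z - y*z^2 + 2*x*z + y
trace(a b a^2 b a^3 b) = trace(a) * trace(b a^3 b a b a) - trace(b a^3 b a b)  (reduce the a square) = x^3*z^3 - 2*x^2*y*z^2 - x^3*z + x*y^2*z - x*z^3 + x^2*y + y*z^2 + x*z - y
next, trace(b a^2 b a^3 b^-1 a) = trace(a b a^2 b a^3) * trace(b) - trace(a b a^2 b a^3 b)  (eliminate b^-1) = x^4*y*z^2 - 2*x^3*y^2*z - x^3*z^3 + x^2*y^3 + x^3*z + 2*x*y^2*z + x*z^3 - 2*x^2*y - y^3 - y*z^2 - x*z + 3*y
trace(a b a^3 b^-1 a^-1 b a) = trace(b a^2 b a^3 b^-1) * trace(a) - trace(b a^2 b a^3 b^-1 a)  (eliminate a^-1) = -x^4*y*z^2 + x^5*z + 2*x^3*y^2*z + x^3*z^3 - x^4*y - x^2*y^3 - 4*x^3*z - 2*x*y^2*z - x*z^3 + 4*x^2*y + y^3 + y*z^2 + 2*x*z - 3*y
and trace(a b a b a b a^3) = trace(a) * trace(a b a b a b a^2) - trace(a b a b a b a)  (reduce the a square) = x^3*z^3 - x^2*y*z^2 - 2*x^3*z - 2*x*z^3 + x^2*y + y*z^2 + 5*x*z - y
and trace(b a b a b a b a) = trace(a b) * trace(a b a b a b) - trace(a^-1 b^-1 a^-1 b^-1)  (split on a) = z^4 - 4*z^2 + 2
trace(b a b a b a b) = trace(b) * trace(a b a b a b) - trace(a b a b a)  (reduce the b square) = y*z^3 - x*z^2 - 2*y*z + x
trace(b a b a b a b a^2) = trace(a) * trace(b a b a b a b a) - trace(b a b a b a b)  (reduce the a square) = x*z^4 - y*z^3 - 3*x*z^2 + 2*y*z + x
next, trace(a b a b a b a^3 b) = trace(a) * trace(b a b a b a b a^2) - trace(b a b a b a b a)  (reduce the a square) = x^2*z^4 - x*y*z^3 - 3*x^2*z^2 - z^4 + 2*x*y*z + x^2 + 4*z^2 - 2
and trace(b a b a b a^3 b^-1 a) = trace(a b a b a b a^3) * trace(b) - trace(a b a b a b a^3 b)  (eliminate b^-1) = x^3*y*z^3 - x^2*y^2*z^2 - x^2*z^4 - 2*x^3*y*z - x*y*z^3 + x^2*y^2 + 3*x^2*z^2 + y^2*z^2 + z^4 + 3*x*y*z - x^2 - y^2 - 4*z^2 + 2
trace(a b a^3 b^-1 a^-1 b a b) = trace(b a b a b a^3 b^-1) * trace(a) - trace(b a b a b a^3 b^-1 a)  (eliminate a^-1) = -x^3*y*z^3 + x^4*z^2 + x^2*y^2*z^2 + x^2*z^4 + x^3*y*z + x*y*z^3 - x^4 - x^2*y^2 - 5*x^2*z^2 - y^2*z^2 - z^4 - 2*x*y*z + 4*x^2 + y^2 + 4*z^2 - 2
trace(b a b^-1 a b a^3 b^-1 a^-1) = trace(a b a^3 b^-1 a^-1 b a) * trace(b) - trace(a b a^3 b^-1 a^-1 b a b)  (eliminate b^-1) = -x^4*y^2*z^2 + x^5*y*z + 2*x^3*y^3*z + 2*x^3*y*z^3 - x^4*y^2 - x^4*z^2 - x^2*y^4 - x^2*y^2*z^2 - x^2*z^4 - 5*x^3*y*z - 2*x*y^3*z - 2*x*y*z^3 + x^4 + 5*x^2*y^2 + 5*x^2*z^2 + y^4 + 2*y^2*z^2 + z^4 + 4*x*y*z - 4*x^2 - 4*y^2 - 4*z^2 + 2
trace(a b^-1 a b a^3) = trace(a b a^4) * trace(b) - trace(a b a^4 b)  (eliminate b^-1) = x^4*y*z - x^3*y^2 - x^3*z^2 - 2*x^2*y*z + x^3 + 2*x*y^2 + 2*x*z^2 - 3*x
trace(a b^-1 a b a^3 b^-1 a^-2 b) = trace(b a b^-1 a b a^3 b^-1 a^-1) * trace(a) - trace(b a b^-1 a b a^3 b^-1)  (eliminate a^-1) = -x^5*y^2*z^2 + x^6*y*z + 2*x^4*y^3*z + 2*x^4*y*z^3 - x^5*y^2 - x^5*z^2 - x^3*y^4 - x^3*y^2*z^2 - x^3*z^4 - 6*x^4*y*z - 2*x^2*y^3*z - 2*x^2*y*z^3 + x^5 + 6*x^3*y^2 + 6*x^3*z^2 + x*y^4 + 2*x*y^2*z^2 + x*z^4 + 6*x^2*y*z - 5*x^3 - 6*x*y^2 - 6*x*z^2 + 5*x
trace(b^-1 a b a^3 b^-1 a^-2 b^-1 a) = trace(a b^-1 a b a^3 b^-1 a^-2) * trace(b) - trace(a b^-1 a b a^3 b^-1 a^-2 b)  (eliminate b^-1) = x^5*y^2*z^2 - x^6*y*z - 2*x^4*y^3*z - 2*x^4*y*z^3 + x^5*y^2 + x^5*z^2 + x^3*y^4 + 2*x^3*y^2*z^2 + x^3*z^4 + 5*x^4*y*z + x^2*y^3*z + x^2*y*z^3 - x^5 - 5*x^3*y^2 - 6*x^3*z^2 - x*y^4 - 3*x*y^2*z^2 - x*z^4 - 2*x^2*y*z + y^3*z + y*z^3 + 5*x^3 + 4*x*y^2 + 6*x*z^2 - 3*y*z - 5*x

x^5*y^2*z^2 - x^6*y*z - 2*x^4*y^3*z - 2*x^4*y*z^3 + x^5*y^2 + x^5*z^2 + x^3*y^4 + 2*x^3*y^2*z^2 + x^3*z^4 + 5*x^4*y*z + x^2*y^3*z + x^2*y*z^3 - x^5 - 5*x^3*y^2 - 6*x^3*z^2 - x*y^4 - 3*x*y^2*z^2 - x*z^4 - 2*x^2*y*z + y^3*z + y*z^3 + 5*x^3 + 4*x*y^2 + 6*x*z^2 - 3*y*z - 5*x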